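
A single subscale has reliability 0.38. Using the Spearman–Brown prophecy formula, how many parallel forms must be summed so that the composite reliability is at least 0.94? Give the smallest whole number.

k ≥ ρ*(1−ρ₁)/(ρ₁(1−ρ*)) = 0.94·0.62 / (0.38·0.06) = 25.561.
Smallest integer k = 26.

26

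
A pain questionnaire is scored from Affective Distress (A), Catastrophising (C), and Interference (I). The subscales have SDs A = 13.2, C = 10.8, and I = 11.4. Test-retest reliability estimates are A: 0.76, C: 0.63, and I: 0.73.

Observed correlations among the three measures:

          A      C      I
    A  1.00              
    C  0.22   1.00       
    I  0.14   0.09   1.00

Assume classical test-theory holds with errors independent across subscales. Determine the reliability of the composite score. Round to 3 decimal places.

Var(A+C+I) = 13.2² + 10.8² + 11.4² + 2·[13.2·10.8·0.22 + 13.2·11.4·0.14 + 10.8·11.4·0.09] = 420.84 + 127.022 = 547.862.
Under uncorrelated errors the observed covariances equal the true-score covariances, so only the own-variance terms attenuate.
True-score variance = [13.2²·0.76 + 10.8²·0.63 + 11.4²·0.73] + 127.022 = 300.776 + 127.022 = 427.799.
Reliability = 427.799 / 547.862 = 0.781.

0.781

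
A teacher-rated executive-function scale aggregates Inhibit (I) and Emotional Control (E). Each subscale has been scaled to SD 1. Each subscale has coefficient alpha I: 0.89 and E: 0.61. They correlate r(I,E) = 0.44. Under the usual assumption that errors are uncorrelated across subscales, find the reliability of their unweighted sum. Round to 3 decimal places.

0.826

Var(I+E) = 2 + 2·[0.44] = 2 + 0.88 = 2.88.
Because errors are independent across components, Cov(Tᵢ,Tⱼ) = Cov(Xᵢ,Xⱼ); the off-diagonal part of the true-score variance is the same as above.
True-score variance = [0.89 + 0.61] + 0.88 = 1.5 + 0.88 = 2.38.
Reliability = 2.38 / 2.88 = 0.826.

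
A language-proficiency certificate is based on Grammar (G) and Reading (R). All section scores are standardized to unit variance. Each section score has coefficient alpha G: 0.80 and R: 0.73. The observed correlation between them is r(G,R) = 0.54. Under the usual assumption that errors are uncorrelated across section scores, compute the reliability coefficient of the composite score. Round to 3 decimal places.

0.847

Var(G+R) = 2 + 2·[0.54] = 2 + 1.08 = 3.08.
Under uncorrelated errors the observed covariances equal the true-score covariances, so only the own-variance terms attenuate.
True-score variance = [0.80 + 0.73] + 1.08 = 1.53 + 1.08 = 2.61.
Reliability = 2.61 / 3.08 = 0.847.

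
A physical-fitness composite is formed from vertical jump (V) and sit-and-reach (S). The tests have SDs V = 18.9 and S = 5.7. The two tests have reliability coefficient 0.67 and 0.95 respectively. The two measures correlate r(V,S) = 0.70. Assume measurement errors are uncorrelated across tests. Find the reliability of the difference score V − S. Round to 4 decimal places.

0.4997

Var(V−S) = 18.9² + 5.7² − 2·18.9·5.7·0.70 = 389.7 − 150.822 = 238.878.
Because errors are independent across components, Cov(Tᵢ,Tⱼ) = Cov(Xᵢ,Xⱼ); the off-diagonal part of the true-score variance is the same as above.
True-score variance = [18.9²·0.67 + 5.7²·0.95] − 150.822 = 270.196 − 150.822 = 119.374.
Reliability = 119.374 / 238.878 = 0.4997.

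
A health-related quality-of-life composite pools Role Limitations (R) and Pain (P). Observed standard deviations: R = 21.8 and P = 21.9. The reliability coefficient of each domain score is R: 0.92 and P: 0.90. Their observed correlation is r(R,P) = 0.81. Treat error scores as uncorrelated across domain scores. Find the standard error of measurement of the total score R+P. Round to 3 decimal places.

Var(total) = 954.85 + 773.42 = 1728.27.
True-score variance = 868.87 + 773.42 = 1642.29, so reliability = 0.9503.
Error variance = 1728.27 − 1642.29 = 85.9802; SEM = √85.9802 = 9.273.

9.273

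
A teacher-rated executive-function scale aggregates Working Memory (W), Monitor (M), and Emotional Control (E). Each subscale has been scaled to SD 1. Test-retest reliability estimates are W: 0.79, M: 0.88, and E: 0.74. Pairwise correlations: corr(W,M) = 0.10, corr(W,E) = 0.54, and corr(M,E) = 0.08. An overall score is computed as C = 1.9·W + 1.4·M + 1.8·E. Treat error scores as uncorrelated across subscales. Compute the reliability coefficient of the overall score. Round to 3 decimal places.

Var(C) = 1.9² + 1.4² + 1.8² + 2·[2.66·0.10 + 3.42·0.54 + 2.52·0.08] = 8.81 + 4.6288 = 13.4388.
Because errors are independent across components, Cov(Tᵢ,Tⱼ) = Cov(Xᵢ,Xⱼ); the off-diagonal part of the true-score variance is the same as above.
True-score variance = [1.9²·0.79 + 1.4²·0.88 + 1.8²·0.74] + 4.6288 = 6.9743 + 4.6288 = 11.6031.
Reliability = 11.6031 / 13.4388 = 0.863.

0.863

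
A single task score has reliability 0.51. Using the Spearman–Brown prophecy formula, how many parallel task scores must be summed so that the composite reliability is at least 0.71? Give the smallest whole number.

3

k ≥ ρ*(1−ρ₁)/(ρ₁(1−ρ*)) = 0.71·0.49 / (0.51·0.29) = 2.352.
Smallest integer k = 3.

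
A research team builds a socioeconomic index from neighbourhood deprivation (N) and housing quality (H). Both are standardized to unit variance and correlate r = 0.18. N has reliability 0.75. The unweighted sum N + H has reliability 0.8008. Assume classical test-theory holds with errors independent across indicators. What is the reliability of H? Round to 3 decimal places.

Var(N+H) = 2 + 2·0.18 = 2.360.
True-score variance = ρ_N + ρ_H + 2·0.18, so 0.8008 = (0.75 + ρ_H + 0.36) / 2.360.
ρ_H = 0.8008·2.360 − 0.75 − 0.36 = 0.780.

0.780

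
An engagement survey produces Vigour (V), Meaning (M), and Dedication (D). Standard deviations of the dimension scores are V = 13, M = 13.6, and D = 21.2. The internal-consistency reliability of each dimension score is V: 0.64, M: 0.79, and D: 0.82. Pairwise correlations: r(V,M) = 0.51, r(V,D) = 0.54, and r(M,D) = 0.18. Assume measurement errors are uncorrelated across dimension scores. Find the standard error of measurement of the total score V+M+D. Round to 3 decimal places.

13.438

Var(total) = 803.4 + 581.779 = 1385.18.
True-score variance = 622.819 + 581.779 = 1204.6, so reliability = 0.8696.
Error variance = 1385.18 − 1204.6 = 180.581; SEM = √180.581 = 13.438.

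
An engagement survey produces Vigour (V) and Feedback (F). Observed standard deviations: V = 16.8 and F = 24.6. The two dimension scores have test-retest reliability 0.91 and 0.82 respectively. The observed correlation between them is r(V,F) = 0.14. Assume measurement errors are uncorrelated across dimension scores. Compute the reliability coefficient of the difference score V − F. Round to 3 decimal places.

Var(V−F) = 16.8² + 24.6² − 2·16.8·24.6·0.14 = 887.4 − 115.718 = 771.682.
Because errors are independent across components, Cov(Tᵢ,Tⱼ) = Cov(Xᵢ,Xⱼ); the off-diagonal part of the true-score variance is the same as above.
True-score variance = [16.8²·0.91 + 24.6²·0.82] − 115.718 = 753.07 − 115.718 = 637.351.
Reliability = 637.351 / 771.682 = 0.826.

0.826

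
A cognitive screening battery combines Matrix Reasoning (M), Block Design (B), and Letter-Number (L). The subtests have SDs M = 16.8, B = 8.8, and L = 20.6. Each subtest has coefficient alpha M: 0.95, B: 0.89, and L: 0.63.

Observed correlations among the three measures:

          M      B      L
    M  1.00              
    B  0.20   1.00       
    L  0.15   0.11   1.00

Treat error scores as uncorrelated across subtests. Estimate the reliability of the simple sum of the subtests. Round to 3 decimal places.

Var(M+B+L) = 16.8² + 8.8² + 20.6² + 2·[16.8·8.8·0.20 + 16.8·20.6·0.15 + 8.8·20.6·0.11] = 784.04 + 202.842 = 986.882.
With uncorrelated errors the cross-covariances are all true-score covariance, so they carry over unchanged; only the diagonal terms shrink to ρᵢσᵢ².
True-score variance = [16.8²·0.95 + 8.8²·0.89 + 20.6²·0.63] + 202.842 = 604.396 + 202.842 = 807.238.
Reliability = 807.238 / 986.882 = 0.818.

0.818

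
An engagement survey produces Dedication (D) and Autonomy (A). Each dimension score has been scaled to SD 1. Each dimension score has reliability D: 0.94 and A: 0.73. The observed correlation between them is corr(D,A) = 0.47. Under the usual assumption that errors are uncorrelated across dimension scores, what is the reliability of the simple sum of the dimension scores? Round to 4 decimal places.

Var(D+A) = 2 + 2·[0.47] = 2 + 0.94 = 2.94.
Because errors are independent across components, Cov(Tᵢ,Tⱼ) = Cov(Xᵢ,Xⱼ); the off-diagonal part of the true-score variance is the same as above.
True-score variance = [0.94 + 0.73] + 0.94 = 1.67 + 0.94 = 2.61.
Reliability = 2.61 / 2.94 = 0.8878.

0.8878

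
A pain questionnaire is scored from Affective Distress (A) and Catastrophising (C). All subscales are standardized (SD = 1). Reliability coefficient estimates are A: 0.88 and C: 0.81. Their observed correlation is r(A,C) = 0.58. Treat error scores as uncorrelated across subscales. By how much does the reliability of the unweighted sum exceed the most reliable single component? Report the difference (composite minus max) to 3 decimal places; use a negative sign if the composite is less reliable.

Var(sum) = 2 + 1.16 = 3.16; true-score variance = 1.69 + 1.16 = 2.85; composite reliability = 0.9019.
Max component reliability = 0.8800.
Difference = 0.9019 − 0.8800 = 0.022.

0.022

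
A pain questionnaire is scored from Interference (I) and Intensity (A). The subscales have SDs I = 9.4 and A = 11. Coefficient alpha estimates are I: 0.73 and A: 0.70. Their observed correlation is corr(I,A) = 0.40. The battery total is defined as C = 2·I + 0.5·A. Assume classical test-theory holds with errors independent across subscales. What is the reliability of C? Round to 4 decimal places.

0.7759

Var(C) = 2²·9.4² + 0.5²·11² + 2·[9.4·11·0.40] = 383.69 + 82.72 = 466.41.
With uncorrelated errors the cross-covariances are all true-score covariance, so they carry over unchanged; only the diagonal terms shrink to ρᵢσᵢ².
True-score variance = [2²·9.4²·0.73 + 0.5²·11²·0.70] + 82.72 = 279.186 + 82.72 = 361.906.
Reliability = 361.906 / 466.41 = 0.7759.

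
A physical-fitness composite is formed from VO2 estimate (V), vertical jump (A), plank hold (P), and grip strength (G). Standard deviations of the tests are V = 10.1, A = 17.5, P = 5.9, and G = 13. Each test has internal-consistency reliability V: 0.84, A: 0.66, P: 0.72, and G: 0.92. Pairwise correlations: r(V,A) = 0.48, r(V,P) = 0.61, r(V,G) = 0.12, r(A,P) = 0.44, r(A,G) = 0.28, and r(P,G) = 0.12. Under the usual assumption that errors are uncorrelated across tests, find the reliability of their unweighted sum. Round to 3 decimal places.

Var(V+A+P+G) = 10.1² + 17.5² + 5.9² + 13² + 2·[10.1·17.5·0.48 + 10.1·5.9·0.61 + 10.1·13·0.12 + 17.5·5.9·0.44 + 17.5·13·0.28 + 5.9·13·0.12] = 612.07 + 510.56 = 1122.63.
With uncorrelated errors the cross-covariances are all true-score covariance, so they carry over unchanged; only the diagonal terms shrink to ρᵢσᵢ².
True-score variance = [10.1²·0.84 + 17.5²·0.66 + 5.9²·0.72 + 13²·0.92] + 510.56 = 468.357 + 510.56 = 978.916.
Reliability = 978.916 / 1122.63 = 0.872.

0.872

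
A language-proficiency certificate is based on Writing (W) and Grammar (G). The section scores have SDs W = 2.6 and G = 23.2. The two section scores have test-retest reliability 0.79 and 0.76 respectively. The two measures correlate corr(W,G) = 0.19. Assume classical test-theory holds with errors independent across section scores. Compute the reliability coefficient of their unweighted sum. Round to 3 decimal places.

0.770

Var(W+G) = 2.6² + 23.2² + 2·[2.6·23.2·0.19] = 545 + 22.9216 = 567.922.
With uncorrelated errors the cross-covariances are all true-score covariance, so they carry over unchanged; only the diagonal terms shrink to ρᵢσᵢ².
True-score variance = [2.6²·0.79 + 23.2²·0.76] + 22.9216 = 414.403 + 22.9216 = 437.324.
Reliability = 437.324 / 567.922 = 0.770.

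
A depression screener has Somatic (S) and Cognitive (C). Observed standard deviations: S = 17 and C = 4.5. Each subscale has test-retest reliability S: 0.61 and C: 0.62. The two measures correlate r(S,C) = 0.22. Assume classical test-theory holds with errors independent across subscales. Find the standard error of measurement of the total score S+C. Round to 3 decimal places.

Var(total) = 309.25 + 33.66 = 342.91.
True-score variance = 188.845 + 33.66 = 222.505, so reliability = 0.6489.
Error variance = 342.91 − 222.505 = 120.405; SEM = √120.405 = 10.973.

10.973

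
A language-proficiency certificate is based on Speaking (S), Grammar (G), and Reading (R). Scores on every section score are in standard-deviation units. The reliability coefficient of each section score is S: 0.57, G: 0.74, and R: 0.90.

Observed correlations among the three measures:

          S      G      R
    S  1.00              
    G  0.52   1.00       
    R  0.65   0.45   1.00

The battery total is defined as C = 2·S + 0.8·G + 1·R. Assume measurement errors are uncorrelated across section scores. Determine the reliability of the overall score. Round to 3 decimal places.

Var(C) = 2² + 0.8² + 1 + 2·[1.6·0.52 + 2·0.65 + 0.8·0.45] = 5.64 + 4.984 = 10.624.
With uncorrelated errors the cross-covariances are all true-score covariance, so they carry over unchanged; only the diagonal terms shrink to ρᵢσᵢ².
True-score variance = [2²·0.57 + 0.8²·0.74 + 0.90] + 4.984 = 3.6536 + 4.984 = 8.6376.
Reliability = 8.6376 / 10.624 = 0.813.

0.813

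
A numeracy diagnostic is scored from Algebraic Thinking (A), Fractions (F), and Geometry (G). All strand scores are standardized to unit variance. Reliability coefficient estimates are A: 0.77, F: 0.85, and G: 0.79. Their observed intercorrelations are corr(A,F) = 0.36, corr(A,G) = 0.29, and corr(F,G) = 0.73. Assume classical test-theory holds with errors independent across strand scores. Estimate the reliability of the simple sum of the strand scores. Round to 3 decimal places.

0.898

Var(A+F+G) = 3 + 2·[0.36 + 0.29 + 0.73] = 3 + 2.76 = 5.76.
With uncorrelated errors the cross-covariances are all true-score covariance, so they carry over unchanged; only the diagonal terms shrink to ρᵢσᵢ².
True-score variance = [0.77 + 0.85 + 0.79] + 2.76 = 2.41 + 2.76 = 5.17.
Reliability = 5.17 / 5.76 = 0.898.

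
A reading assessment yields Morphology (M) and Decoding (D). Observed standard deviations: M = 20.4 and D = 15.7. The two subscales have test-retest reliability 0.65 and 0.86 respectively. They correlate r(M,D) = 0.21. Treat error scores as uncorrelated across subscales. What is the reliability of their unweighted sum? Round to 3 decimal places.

0.774

Var(M+D) = 20.4² + 15.7² + 2·[20.4·15.7·0.21] = 662.65 + 134.518 = 797.168.
Under uncorrelated errors the observed covariances equal the true-score covariances, so only the own-variance terms attenuate.
True-score variance = [20.4²·0.65 + 15.7²·0.86] + 134.518 = 482.485 + 134.518 = 617.003.
Reliability = 617.003 / 797.168 = 0.774.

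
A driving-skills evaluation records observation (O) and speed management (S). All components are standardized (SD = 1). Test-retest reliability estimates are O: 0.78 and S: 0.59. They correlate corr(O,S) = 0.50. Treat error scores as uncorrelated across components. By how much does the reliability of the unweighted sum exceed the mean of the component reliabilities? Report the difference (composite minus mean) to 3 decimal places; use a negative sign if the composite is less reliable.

0.105

Var(sum) = 2 + 1 = 3; true-score variance = 1.37 + 1 = 2.37; composite reliability = 0.7900.
Mean component reliability = 0.6850.
Difference = 0.7900 − 0.6850 = 0.105.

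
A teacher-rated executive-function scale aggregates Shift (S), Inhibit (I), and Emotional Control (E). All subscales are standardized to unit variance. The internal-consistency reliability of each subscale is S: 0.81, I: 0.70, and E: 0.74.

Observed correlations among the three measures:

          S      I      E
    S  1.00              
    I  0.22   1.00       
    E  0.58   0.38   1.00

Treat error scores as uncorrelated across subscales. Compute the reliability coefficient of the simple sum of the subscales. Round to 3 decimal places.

0.860

Var(S+I+E) = 3 + 2·[0.22 + 0.58 + 0.38] = 3 + 2.36 = 5.36.
With uncorrelated errors the cross-covariances are all true-score covariance, so they carry over unchanged; only the diagonal terms shrink to ρᵢσᵢ².
True-score variance = [0.81 + 0.70 + 0.74] + 2.36 = 2.25 + 2.36 = 4.61.
Reliability = 4.61 / 5.36 = 0.860.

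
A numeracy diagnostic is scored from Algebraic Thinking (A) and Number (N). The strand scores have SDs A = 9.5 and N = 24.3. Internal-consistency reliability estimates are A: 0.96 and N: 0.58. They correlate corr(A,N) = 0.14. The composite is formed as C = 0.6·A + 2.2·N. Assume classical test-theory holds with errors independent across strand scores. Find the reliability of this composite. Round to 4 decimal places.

Var(C) = 0.6²·9.5² + 2.2²·24.3² + 2·[1.32·9.5·24.3·0.14] = 2890.46 + 85.3222 = 2975.78.
With uncorrelated errors the cross-covariances are all true-score covariance, so they carry over unchanged; only the diagonal terms shrink to ρᵢσᵢ².
True-score variance = [0.6²·9.5²·0.96 + 2.2²·24.3²·0.58] + 85.3222 = 1688.81 + 85.3222 = 1774.14.
Reliability = 1774.14 / 2975.78 = 0.5962.

0.5962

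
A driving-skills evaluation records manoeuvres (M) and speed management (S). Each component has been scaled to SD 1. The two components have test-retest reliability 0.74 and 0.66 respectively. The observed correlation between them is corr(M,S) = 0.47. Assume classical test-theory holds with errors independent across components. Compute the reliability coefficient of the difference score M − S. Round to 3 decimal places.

0.434

Var(M−S) = 1 + 1 − 2·0.47 = 2 − 0.94 = 1.06.
Under uncorrelated errors the observed covariances equal the true-score covariances, so only the own-variance terms attenuate.
True-score variance = [0.74 + 0.66] − 0.94 = 1.4 − 0.94 = 0.46.
Reliability = 0.46 / 1.06 = 0.434.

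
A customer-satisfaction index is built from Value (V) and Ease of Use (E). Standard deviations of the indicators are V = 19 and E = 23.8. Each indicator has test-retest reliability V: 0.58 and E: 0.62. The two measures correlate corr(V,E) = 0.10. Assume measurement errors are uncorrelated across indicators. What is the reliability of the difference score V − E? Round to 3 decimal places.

0.562

Var(V−E) = 19² + 23.8² − 2·19·23.8·0.10 = 927.44 − 90.44 = 837.
With uncorrelated errors the cross-covariances are all true-score covariance, so they carry over unchanged; only the diagonal terms shrink to ρᵢσᵢ².
True-score variance = [19²·0.58 + 23.8²·0.62] − 90.44 = 560.573 − 90.44 = 470.133.
Reliability = 470.133 / 837 = 0.562.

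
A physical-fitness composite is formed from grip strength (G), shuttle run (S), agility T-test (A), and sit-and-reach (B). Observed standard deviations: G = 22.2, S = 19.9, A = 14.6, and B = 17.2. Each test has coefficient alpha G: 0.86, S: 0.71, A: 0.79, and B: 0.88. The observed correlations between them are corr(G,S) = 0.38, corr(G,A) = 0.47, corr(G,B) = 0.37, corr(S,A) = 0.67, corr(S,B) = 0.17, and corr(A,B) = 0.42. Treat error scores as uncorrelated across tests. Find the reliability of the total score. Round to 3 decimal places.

Var(G+S+A+B) = 22.2² + 19.9² + 14.6² + 17.2² + 2·[22.2·19.9·0.38 + 22.2·14.6·0.47 + 22.2·17.2·0.37 + 19.9·14.6·0.67 + 19.9·17.2·0.17 + 14.6·17.2·0.42] = 1397.85 + 1639.63 = 3037.48.
Under uncorrelated errors the observed covariances equal the true-score covariances, so only the own-variance terms attenuate.
True-score variance = [22.2²·0.86 + 19.9²·0.71 + 14.6²·0.79 + 17.2²·0.88] + 1639.63 = 1133.75 + 1639.63 = 2773.37.
Reliability = 2773.37 / 3037.48 = 0.913.

0.913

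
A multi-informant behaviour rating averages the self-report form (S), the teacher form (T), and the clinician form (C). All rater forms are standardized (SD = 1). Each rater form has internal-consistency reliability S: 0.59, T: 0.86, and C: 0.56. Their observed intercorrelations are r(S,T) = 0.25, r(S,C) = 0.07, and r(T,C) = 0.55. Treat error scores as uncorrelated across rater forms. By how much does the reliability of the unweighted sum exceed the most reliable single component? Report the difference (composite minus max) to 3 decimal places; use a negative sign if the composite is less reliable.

-0.069

Var(sum) = 3 + 1.74 = 4.74; true-score variance = 2.01 + 1.74 = 3.75; composite reliability = 0.7911.
Max component reliability = 0.8600.
Difference = 0.7911 − 0.8600 = -0.069.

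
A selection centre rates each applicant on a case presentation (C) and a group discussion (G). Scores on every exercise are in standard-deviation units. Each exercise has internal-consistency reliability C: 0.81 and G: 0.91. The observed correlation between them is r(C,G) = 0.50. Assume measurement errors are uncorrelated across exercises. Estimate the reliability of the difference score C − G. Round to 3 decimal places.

Var(C−G) = 1 + 1 − 2·0.50 = 2 − 1 = 1.
With uncorrelated errors the cross-covariances are all true-score covariance, so they carry over unchanged; only the diagonal terms shrink to ρᵢσᵢ².
True-score variance = [0.81 + 0.91] − 1 = 1.72 − 1 = 0.72.
Reliability = 0.72 / 1 = 0.720.

0.720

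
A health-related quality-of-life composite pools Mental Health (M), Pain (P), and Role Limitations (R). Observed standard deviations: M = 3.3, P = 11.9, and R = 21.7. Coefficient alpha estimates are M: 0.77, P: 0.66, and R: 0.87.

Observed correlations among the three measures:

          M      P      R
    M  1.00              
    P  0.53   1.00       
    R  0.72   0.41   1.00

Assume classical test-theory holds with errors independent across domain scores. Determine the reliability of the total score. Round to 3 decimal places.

0.886

Var(M+P+R) = 3.3² + 11.9² + 21.7² + 2·[3.3·11.9·0.53 + 3.3·21.7·0.72 + 11.9·21.7·0.41] = 623.39 + 356.493 = 979.883.
With uncorrelated errors the cross-covariances are all true-score covariance, so they carry over unchanged; only the diagonal terms shrink to ρᵢσᵢ².
True-score variance = [3.3²·0.77 + 11.9²·0.66 + 21.7²·0.87] + 356.493 = 511.522 + 356.493 = 868.015.
Reliability = 868.015 / 979.883 = 0.886.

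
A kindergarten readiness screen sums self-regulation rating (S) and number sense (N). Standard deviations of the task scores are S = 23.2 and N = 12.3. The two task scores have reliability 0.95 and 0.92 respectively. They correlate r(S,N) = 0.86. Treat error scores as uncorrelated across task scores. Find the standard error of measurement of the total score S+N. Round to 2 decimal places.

6.25

Var(total) = 689.53 + 490.819 = 1180.35.
True-score variance = 650.515 + 490.819 = 1141.33, so reliability = 0.9669.
Error variance = 1180.35 − 1141.33 = 39.0152; SEM = √39.0152 = 6.25.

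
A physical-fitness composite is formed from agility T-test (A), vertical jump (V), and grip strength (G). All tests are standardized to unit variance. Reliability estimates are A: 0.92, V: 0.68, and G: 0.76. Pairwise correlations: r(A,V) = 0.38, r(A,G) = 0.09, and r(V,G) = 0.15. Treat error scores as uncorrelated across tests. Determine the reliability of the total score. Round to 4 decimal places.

0.8491

Var(A+V+G) = 3 + 2·[0.38 + 0.09 + 0.15] = 3 + 1.24 = 4.24.
Because errors are independent across components, Cov(Tᵢ,Tⱼ) = Cov(Xᵢ,Xⱼ); the off-diagonal part of the true-score variance is the same as above.
True-score variance = [0.92 + 0.68 + 0.76] + 1.24 = 2.36 + 1.24 = 3.6.
Reliability = 3.6 / 4.24 = 0.8491.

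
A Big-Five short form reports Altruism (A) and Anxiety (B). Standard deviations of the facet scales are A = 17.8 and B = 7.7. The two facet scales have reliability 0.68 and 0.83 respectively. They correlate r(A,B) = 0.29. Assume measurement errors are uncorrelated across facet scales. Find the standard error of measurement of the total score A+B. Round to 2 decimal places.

10.56

Var(total) = 376.13 + 79.4948 = 455.625.
True-score variance = 264.662 + 79.4948 = 344.157, so reliability = 0.7554.
Error variance = 455.625 − 344.157 = 111.468; SEM = √111.468 = 10.56.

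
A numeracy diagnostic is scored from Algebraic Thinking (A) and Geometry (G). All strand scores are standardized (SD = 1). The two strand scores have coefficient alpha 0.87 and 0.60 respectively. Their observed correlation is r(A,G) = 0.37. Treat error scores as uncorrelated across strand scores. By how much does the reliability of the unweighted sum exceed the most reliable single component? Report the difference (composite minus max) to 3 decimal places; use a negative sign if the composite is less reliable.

-0.063

Var(sum) = 2 + 0.74 = 2.74; true-score variance = 1.47 + 0.74 = 2.21; composite reliability = 0.8066.
Max component reliability = 0.8700.
Difference = 0.8066 − 0.8700 = -0.063.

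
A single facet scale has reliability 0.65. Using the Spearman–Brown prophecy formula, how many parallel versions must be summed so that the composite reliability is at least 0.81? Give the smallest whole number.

3

k ≥ ρ*(1−ρ₁)/(ρ₁(1−ρ*)) = 0.81·0.35 / (0.65·0.19) = 2.296.
Smallest integer k = 3.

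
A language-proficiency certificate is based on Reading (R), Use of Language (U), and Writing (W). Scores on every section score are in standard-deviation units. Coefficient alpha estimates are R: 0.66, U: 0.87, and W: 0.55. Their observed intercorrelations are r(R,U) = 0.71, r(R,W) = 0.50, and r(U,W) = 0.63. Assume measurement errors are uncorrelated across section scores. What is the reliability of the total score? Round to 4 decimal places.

0.8623

Var(R+U+W) = 3 + 2·[0.71 + 0.50 + 0.63] = 3 + 3.68 = 6.68.
Under uncorrelated errors the observed covariances equal the true-score covariances, so only the own-variance terms attenuate.
True-score variance = [0.66 + 0.87 + 0.55] + 3.68 = 2.08 + 3.68 = 5.76.
Reliability = 5.76 / 6.68 = 0.8623.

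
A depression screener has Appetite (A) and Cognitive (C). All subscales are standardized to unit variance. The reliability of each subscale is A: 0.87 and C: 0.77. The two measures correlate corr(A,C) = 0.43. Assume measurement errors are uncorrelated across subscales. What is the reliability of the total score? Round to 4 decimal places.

Var(A+C) = 2 + 2·[0.43] = 2 + 0.86 = 2.86.
Because errors are independent across components, Cov(Tᵢ,Tⱼ) = Cov(Xᵢ,Xⱼ); the off-diagonal part of the true-score variance is the same as above.
True-score variance = [0.87 + 0.77] + 0.86 = 1.64 + 0.86 = 2.5.
Reliability = 2.5 / 2.86 = 0.8741.

0.8741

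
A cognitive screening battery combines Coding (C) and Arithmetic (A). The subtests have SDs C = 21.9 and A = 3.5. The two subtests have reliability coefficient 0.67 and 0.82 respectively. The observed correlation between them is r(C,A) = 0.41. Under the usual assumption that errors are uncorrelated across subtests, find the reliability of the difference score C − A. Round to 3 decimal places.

0.626

Var(C−A) = 21.9² + 3.5² − 2·21.9·3.5·0.41 = 491.86 − 62.853 = 429.007.
Under uncorrelated errors the observed covariances equal the true-score covariances, so only the own-variance terms attenuate.
True-score variance = [21.9²·0.67 + 3.5²·0.82] − 62.853 = 331.384 − 62.853 = 268.531.
Reliability = 268.531 / 429.007 = 0.626.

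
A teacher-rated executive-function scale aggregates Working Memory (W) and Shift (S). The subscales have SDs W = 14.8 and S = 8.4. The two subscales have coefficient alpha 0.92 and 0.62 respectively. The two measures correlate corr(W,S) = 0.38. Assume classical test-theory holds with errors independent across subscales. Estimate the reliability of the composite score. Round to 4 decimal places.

Var(W+S) = 14.8² + 8.4² + 2·[14.8·8.4·0.38] = 289.6 + 94.4832 = 384.083.
With uncorrelated errors the cross-covariances are all true-score covariance, so they carry over unchanged; only the diagonal terms shrink to ρᵢσᵢ².
True-score variance = [14.8²·0.92 + 8.4²·0.62] + 94.4832 = 245.264 + 94.4832 = 339.747.
Reliability = 339.747 / 384.083 = 0.8846.

0.8846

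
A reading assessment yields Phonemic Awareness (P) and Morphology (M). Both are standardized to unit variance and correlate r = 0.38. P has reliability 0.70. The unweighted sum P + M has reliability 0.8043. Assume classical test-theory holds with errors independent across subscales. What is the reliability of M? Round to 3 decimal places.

Var(P+M) = 2 + 2·0.38 = 2.760.
True-score variance = ρ_P + ρ_M + 2·0.38, so 0.8043 = (0.70 + ρ_M + 0.76) / 2.760.
ρ_M = 0.8043·2.760 − 0.70 − 0.76 = 0.760.

0.760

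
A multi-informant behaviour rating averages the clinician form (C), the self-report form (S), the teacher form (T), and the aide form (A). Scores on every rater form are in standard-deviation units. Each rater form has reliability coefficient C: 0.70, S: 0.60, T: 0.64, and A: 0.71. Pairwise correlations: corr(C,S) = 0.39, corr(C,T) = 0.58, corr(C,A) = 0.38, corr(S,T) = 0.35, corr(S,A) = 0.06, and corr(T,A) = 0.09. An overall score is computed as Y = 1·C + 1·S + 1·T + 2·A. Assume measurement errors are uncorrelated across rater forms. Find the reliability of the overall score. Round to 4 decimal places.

Var(Y) = 1 + 1 + 1 + 2² + 2·[0.39 + 0.58 + 2·0.38 + 0.35 + 2·0.06 + 2·0.09] = 7 + 4.76 = 11.76.
Under uncorrelated errors the observed covariances equal the true-score covariances, so only the own-variance terms attenuate.
True-score variance = [0.70 + 0.60 + 0.64 + 2²·0.71] + 4.76 = 4.78 + 4.76 = 9.54.
Reliability = 9.54 / 11.76 = 0.8112.

0.8112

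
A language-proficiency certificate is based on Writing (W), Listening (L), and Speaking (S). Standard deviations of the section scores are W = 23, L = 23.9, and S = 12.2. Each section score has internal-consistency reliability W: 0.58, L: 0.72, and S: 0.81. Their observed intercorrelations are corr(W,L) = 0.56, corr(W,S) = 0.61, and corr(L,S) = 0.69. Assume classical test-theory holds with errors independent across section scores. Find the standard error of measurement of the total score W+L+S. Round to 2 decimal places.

Var(total) = 1249.05 + 1360.38 = 2609.43.
True-score variance = 838.652 + 1360.38 = 2199.03, so reliability = 0.8427.
Error variance = 2609.43 − 2199.03 = 410.398; SEM = √410.398 = 20.26.

20.26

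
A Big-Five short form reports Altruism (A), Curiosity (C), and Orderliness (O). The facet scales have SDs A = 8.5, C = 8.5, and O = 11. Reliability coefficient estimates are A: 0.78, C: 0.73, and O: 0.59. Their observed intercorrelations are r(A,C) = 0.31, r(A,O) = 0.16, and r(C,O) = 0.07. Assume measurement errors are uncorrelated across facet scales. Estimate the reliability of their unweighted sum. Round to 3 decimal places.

Var(A+C+O) = 8.5² + 8.5² + 11² + 2·[8.5·8.5·0.31 + 8.5·11·0.16 + 8.5·11·0.07] = 265.5 + 87.805 = 353.305.
With uncorrelated errors the cross-covariances are all true-score covariance, so they carry over unchanged; only the diagonal terms shrink to ρᵢσᵢ².
True-score variance = [8.5²·0.78 + 8.5²·0.73 + 11²·0.59] + 87.805 = 180.488 + 87.805 = 268.293.
Reliability = 268.293 / 353.305 = 0.759.

0.759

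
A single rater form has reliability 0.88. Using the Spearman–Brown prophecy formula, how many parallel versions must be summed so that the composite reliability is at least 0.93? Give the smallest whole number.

2

k ≥ ρ*(1−ρ₁)/(ρ₁(1−ρ*)) = 0.93·0.12 / (0.88·0.07) = 1.812.
Smallest integer k = 2.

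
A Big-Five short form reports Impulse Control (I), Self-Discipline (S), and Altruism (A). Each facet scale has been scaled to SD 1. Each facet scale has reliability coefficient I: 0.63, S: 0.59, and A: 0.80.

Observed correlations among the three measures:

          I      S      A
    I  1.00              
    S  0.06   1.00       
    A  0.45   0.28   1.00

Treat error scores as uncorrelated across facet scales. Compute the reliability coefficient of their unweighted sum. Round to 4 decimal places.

0.7860

Var(I+S+A) = 3 + 2·[0.06 + 0.45 + 0.28] = 3 + 1.58 = 4.58.
With uncorrelated errors the cross-covariances are all true-score covariance, so they carry over unchanged; only the diagonal terms shrink to ρᵢσᵢ².
True-score variance = [0.63 + 0.59 + 0.80] + 1.58 = 2.02 + 1.58 = 3.6.
Reliability = 3.6 / 4.58 = 0.7860.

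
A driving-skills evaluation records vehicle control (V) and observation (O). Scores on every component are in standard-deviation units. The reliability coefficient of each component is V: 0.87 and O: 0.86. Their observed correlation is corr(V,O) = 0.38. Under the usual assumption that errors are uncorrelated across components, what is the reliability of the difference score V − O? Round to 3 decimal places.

Var(V−O) = 1 + 1 − 2·0.38 = 2 − 0.76 = 1.24.
Under uncorrelated errors the observed covariances equal the true-score covariances, so only the own-variance terms attenuate.
True-score variance = [0.87 + 0.86] − 0.76 = 1.73 − 0.76 = 0.97.
Reliability = 0.97 / 1.24 = 0.782.

0.782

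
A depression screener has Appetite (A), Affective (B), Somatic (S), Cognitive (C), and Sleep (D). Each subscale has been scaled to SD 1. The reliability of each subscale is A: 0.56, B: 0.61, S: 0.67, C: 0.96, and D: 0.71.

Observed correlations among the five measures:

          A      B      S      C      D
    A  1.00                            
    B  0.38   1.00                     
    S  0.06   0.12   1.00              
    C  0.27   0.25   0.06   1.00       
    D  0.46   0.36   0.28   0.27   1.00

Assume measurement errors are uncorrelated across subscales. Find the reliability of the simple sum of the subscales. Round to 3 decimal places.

Var(A+B+S+C+D) = 5 + 2·[0.38 + 0.06 + 0.27 + 0.46 + 0.12 + 0.25 + 0.36 + 0.06 + 0.28 + 0.27] = 5 + 5.02 = 10.02.
Under uncorrelated errors the observed covariances equal the true-score covariances, so only the own-variance terms attenuate.
True-score variance = [0.56 + 0.61 + 0.67 + 0.96 + 0.71] + 5.02 = 3.51 + 5.02 = 8.53.
Reliability = 8.53 / 10.02 = 0.851.

0.851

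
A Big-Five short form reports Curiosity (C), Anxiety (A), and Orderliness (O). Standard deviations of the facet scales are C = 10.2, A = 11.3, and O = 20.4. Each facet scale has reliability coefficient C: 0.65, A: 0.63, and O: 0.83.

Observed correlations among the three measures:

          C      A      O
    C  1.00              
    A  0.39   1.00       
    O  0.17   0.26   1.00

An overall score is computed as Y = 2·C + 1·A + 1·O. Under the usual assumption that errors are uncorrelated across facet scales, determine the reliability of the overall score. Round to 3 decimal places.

0.812

Var(Y) = 2²·10.2² + 11.3² + 20.4² + 2·[2·10.2·11.3·0.39 + 2·10.2·20.4·0.17 + 11.3·20.4·0.26] = 960.01 + 441.17 = 1401.18.
Because errors are independent across components, Cov(Tᵢ,Tⱼ) = Cov(Xᵢ,Xⱼ); the off-diagonal part of the true-score variance is the same as above.
True-score variance = [2²·10.2²·0.65 + 11.3²·0.63 + 20.4²·0.83] + 441.17 = 696.361 + 441.17 = 1137.53.
Reliability = 1137.53 / 1401.18 = 0.812.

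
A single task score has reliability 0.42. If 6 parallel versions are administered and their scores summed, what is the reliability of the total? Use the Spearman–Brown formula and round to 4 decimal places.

ρ_k = kρ / (1 + (k−1)ρ) = 6·0.42 / (1 + 5·0.42) = 2.520 / 3.100 = 0.8129.

0.8129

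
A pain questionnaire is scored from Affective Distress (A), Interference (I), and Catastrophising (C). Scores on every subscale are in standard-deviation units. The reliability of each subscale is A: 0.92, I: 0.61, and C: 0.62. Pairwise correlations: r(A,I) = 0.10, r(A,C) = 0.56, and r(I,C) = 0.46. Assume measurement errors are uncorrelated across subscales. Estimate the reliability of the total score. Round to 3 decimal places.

Var(A+I+C) = 3 + 2·[0.10 + 0.56 + 0.46] = 3 + 2.24 = 5.24.
With uncorrelated errors the cross-covariances are all true-score covariance, so they carry over unchanged; only the diagonal terms shrink to ρᵢσᵢ².
True-score variance = [0.92 + 0.61 + 0.62] + 2.24 = 2.15 + 2.24 = 4.39.
Reliability = 4.39 / 5.24 = 0.838.

0.838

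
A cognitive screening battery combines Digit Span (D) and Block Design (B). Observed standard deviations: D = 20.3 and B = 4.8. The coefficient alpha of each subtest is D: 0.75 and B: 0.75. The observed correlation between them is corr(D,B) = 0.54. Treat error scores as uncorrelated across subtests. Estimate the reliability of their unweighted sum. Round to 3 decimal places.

0.799

Var(D+B) = 20.3² + 4.8² + 2·[20.3·4.8·0.54] = 435.13 + 105.235 = 540.365.
Under uncorrelated errors the observed covariances equal the true-score covariances, so only the own-variance terms attenuate.
True-score variance = [20.3²·0.75 + 4.8²·0.75] + 105.235 = 326.347 + 105.235 = 431.583.
Reliability = 431.583 / 540.365 = 0.799.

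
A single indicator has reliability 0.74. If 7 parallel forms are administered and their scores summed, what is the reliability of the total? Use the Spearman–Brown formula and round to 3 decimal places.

0.952

ρ_k = kρ / (1 + (k−1)ρ) = 7·0.74 / (1 + 6·0.74) = 5.180 / 5.440 = 0.952.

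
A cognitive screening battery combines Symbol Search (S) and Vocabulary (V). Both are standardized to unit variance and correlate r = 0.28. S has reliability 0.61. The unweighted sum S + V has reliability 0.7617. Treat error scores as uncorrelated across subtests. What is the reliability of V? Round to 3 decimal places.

Var(S+V) = 2 + 2·0.28 = 2.560.
True-score variance = ρ_S + ρ_V + 2·0.28, so 0.7617 = (0.61 + ρ_V + 0.56) / 2.560.
ρ_V = 0.7617·2.560 − 0.61 − 0.56 = 0.780.

0.780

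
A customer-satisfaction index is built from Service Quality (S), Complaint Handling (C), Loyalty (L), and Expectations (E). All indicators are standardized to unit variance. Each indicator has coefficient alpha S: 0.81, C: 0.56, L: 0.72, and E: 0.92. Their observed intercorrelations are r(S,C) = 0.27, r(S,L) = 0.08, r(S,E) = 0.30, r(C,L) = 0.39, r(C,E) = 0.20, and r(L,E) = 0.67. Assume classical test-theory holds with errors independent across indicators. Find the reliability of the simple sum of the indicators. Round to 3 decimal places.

Var(S+C+L+E) = 4 + 2·[0.27 + 0.08 + 0.30 + 0.39 + 0.20 + 0.67] = 4 + 3.82 = 7.82.
Because errors are independent across components, Cov(Tᵢ,Tⱼ) = Cov(Xᵢ,Xⱼ); the off-diagonal part of the true-score variance is the same as above.
True-score variance = [0.81 + 0.56 + 0.72 + 0.92] + 3.82 = 3.01 + 3.82 = 6.83.
Reliability = 6.83 / 7.82 = 0.873.

0.873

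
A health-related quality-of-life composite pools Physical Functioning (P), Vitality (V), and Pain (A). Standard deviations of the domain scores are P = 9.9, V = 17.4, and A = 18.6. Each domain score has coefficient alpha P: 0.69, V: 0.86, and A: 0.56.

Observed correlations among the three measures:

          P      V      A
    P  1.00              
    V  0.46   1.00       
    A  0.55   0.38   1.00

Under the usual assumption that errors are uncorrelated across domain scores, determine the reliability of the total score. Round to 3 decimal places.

Var(P+V+A) = 9.9² + 17.4² + 18.6² + 2·[9.9·17.4·0.46 + 9.9·18.6·0.55 + 17.4·18.6·0.38] = 746.73 + 607 = 1353.73.
Under uncorrelated errors the observed covariances equal the true-score covariances, so only the own-variance terms attenuate.
True-score variance = [9.9²·0.69 + 17.4²·0.86 + 18.6²·0.56] + 607 = 521.738 + 607 = 1128.74.
Reliability = 1128.74 / 1353.73 = 0.834.

0.834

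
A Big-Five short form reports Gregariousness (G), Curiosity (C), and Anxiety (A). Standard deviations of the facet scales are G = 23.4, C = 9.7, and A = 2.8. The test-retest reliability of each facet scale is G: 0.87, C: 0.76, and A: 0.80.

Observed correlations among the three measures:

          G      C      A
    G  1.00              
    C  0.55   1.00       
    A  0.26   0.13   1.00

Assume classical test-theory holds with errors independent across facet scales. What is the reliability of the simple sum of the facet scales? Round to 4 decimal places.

Var(G+C+A) = 23.4² + 9.7² + 2.8² + 2·[23.4·9.7·0.55 + 23.4·2.8·0.26 + 9.7·2.8·0.13] = 649.49 + 290.81 = 940.3.
Because errors are independent across components, Cov(Tᵢ,Tⱼ) = Cov(Xᵢ,Xⱼ); the off-diagonal part of the true-score variance is the same as above.
True-score variance = [23.4²·0.87 + 9.7²·0.76 + 2.8²·0.80] + 290.81 = 554.158 + 290.81 = 844.968.
Reliability = 844.968 / 940.3 = 0.8986.

0.8986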